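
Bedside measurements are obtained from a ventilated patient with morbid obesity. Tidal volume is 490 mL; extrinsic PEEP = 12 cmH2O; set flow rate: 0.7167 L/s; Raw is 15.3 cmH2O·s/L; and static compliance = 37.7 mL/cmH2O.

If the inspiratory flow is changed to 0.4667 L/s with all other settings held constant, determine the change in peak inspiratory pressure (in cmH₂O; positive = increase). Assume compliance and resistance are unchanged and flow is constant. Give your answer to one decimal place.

-3.8

PIP = Vt/C + R·V̇ + PEEP (constant-flow equation of motion).
Only the resistive term changes: ΔPIP = R × ΔV̇ = 15.3 × (0.4667 − 0.7167) = 15.3 × -0.25 = -3.825 cmH2O.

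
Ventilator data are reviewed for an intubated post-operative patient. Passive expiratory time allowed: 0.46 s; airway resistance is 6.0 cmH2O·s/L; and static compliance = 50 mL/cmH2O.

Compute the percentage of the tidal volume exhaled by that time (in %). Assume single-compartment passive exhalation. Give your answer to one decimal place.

τ = R × C = 6.0 × 50 mL/cmH2O = 6.0 × 0.050 L/cmH2O = 0.3 s.
Passive exhalation: V(t)/V₀ = e^(−t/τ) = e^(−0.46/0.3) = 0.2158.
Fraction exhaled = 1 − 0.2158 = 0.7842 → 78.42%.

78.4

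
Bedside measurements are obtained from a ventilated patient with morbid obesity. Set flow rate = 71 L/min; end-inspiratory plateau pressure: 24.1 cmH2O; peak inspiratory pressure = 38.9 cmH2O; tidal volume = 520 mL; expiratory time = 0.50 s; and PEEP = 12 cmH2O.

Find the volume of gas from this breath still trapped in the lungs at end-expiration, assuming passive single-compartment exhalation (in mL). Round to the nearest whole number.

Flow: 71 L/min ÷ 60 = 1.1833 L/s.
R = (PIP − Pplat)/V̇ = (38.9 − 24.1) / 1.1833 = 14.8/1.1833 = 12.507 cmH2O·s/L.
C = Vt/(Pplat − PEEP) = 520.0 / (24.1 − 12) = 520.0/12.1 = 42.975 mL/cmH2O.
τ = R × C = 12.507 × 0.04298 L/cmH2O = 0.5376 s.
Fraction remaining = e^(−Te/τ) = e^(−0.50/0.5376) = 0.3945.
Trapped volume = 520.0 × 0.3945 = 205.14 mL.

205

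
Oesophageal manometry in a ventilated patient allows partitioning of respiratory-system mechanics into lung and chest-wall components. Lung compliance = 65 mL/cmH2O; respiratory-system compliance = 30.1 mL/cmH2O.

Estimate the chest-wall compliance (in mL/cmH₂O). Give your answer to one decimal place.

1/Ccw = 1/Crs − 1/CL.
1/Ccw = 1/30.1 − 1/65 = 0.01784.
Ccw = 56.054 mL/cmH2O.

56.1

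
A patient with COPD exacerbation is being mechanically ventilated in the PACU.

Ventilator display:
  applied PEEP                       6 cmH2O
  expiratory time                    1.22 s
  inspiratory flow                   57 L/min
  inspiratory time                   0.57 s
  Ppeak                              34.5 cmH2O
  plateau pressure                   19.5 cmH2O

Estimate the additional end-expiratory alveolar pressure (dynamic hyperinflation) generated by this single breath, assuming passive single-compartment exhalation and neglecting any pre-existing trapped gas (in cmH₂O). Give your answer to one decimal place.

Flow: 57 L/min ÷ 60 = 0.95 L/s.
Vt = flow × Ti = 0.95 L/s × 0.57 s × 1000 mL/L = 541.5 mL.
R = (PIP − Pplat)/V̇ = (34.5 − 19.5) / 0.95 = 15.0/0.95 = 15.789 cmH2O·s/L.
C = Vt/(Pplat − PEEP) = 541.5 / (19.5 − 6) = 541.5/13.5 = 40.111 mL/cmH2O.
τ = R × C = 15.789 × 0.04011 L/cmH2O = 0.6333 s.
Fraction remaining = e^(−Te/τ) = e^(−1.22/0.6333) = 0.1457; trapped volume = 541.5 × 0.1457 = 78.897 mL.
Additional alveolar pressure from trapping ≈ V_trapped / C = 78.897 / 40.111 = 1.967 cmH2O.

2.0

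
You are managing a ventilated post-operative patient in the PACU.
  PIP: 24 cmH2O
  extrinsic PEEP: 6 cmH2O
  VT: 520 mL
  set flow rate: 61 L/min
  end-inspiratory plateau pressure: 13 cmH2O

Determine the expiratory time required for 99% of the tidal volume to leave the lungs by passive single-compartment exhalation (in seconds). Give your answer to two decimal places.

Flow: 61 L/min ÷ 60 = 1.0167 L/s.
R = (PIP − Pplat)/V̇ = (24 − 13) / 1.0167 = 11.0/1.0167 = 10.819 cmH2O·s/L.
C = Vt/(Pplat − PEEP) = 520.0 / (13 − 6) = 520.0/7.0 = 74.286 mL/cmH2O.
τ = R × C = 10.819 × 0.07429 L/cmH2O = 0.8037 s.
t = −τ·ln(1 − 0.99) = −0.8037·ln(0.01) = 3.701 s.

3.70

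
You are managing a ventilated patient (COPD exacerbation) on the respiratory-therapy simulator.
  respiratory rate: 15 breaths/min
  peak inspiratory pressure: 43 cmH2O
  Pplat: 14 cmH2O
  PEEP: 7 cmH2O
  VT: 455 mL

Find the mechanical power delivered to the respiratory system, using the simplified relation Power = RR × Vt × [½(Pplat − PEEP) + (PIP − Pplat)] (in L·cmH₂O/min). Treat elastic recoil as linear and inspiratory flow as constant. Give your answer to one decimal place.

Per-breath work = Vt × [½(Pplat−PEEP) + (PIP−Pplat)] = 0.455 × [0.5×7.0 + 29.0] = 0.455 × 32.5 = 14.788 L·cmH2O.
Power = 15 × 14.788 = 221.82 L·cmH2O/min.

221.8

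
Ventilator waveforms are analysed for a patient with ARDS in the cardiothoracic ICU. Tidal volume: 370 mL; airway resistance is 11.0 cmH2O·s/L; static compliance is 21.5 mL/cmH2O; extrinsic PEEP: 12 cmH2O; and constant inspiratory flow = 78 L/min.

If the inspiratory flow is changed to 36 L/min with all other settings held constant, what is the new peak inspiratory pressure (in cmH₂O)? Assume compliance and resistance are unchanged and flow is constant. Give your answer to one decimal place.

Flow: 78 L/min ÷ 60 = 1.3 L/s.
New flow: 36 L/min ÷ 60 = 0.6 L/s.
PIP = Vt/C + R·V̇ + PEEP (constant-flow equation of motion).
Only the resistive term changes: ΔPIP = R × ΔV̇ = 11.0 × (0.6 − 1.3) = 11.0 × -0.7 = -7.7 cmH2O.
Original PIP = 370/21.5 + 11.0×1.3 + 12 = 43.509 cmH2O; new PIP = 43.509 + (-7.7) = 35.809 cmH2O.

35.8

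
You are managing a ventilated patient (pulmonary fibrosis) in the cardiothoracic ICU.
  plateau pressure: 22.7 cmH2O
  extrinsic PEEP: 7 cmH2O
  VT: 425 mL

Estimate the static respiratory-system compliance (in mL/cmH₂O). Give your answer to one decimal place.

27.1

Cstat = Vt / (Pplat − PEEP) = 425 / (22.7 − 7) = 425 / 15.7 = 27.07 mL/cmH2O.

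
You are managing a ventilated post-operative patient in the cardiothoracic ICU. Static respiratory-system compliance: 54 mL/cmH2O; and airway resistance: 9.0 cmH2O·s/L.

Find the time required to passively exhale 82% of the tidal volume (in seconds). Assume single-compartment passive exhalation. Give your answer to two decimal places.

τ = R × C = 9.0 × 54 mL/cmH2O = 9.0 × 0.054 L/cmH2O = 0.486 s.
Exhaled fraction f = 1 − e^(−t/τ) → t = −τ·ln(1 − f) = −0.486·ln(0.18) = 0.8334 s.

0.83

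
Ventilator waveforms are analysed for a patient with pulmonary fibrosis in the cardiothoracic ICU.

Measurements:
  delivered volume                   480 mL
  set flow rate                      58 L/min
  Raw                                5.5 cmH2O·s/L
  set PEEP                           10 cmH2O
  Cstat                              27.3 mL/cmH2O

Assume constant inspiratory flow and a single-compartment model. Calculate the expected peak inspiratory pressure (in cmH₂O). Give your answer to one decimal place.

32.9

Flow: 58 L/min ÷ 60 = 0.9667 L/s.
Equation of motion (constant flow): PIP = Vt/C + R·V̇ + PEEP.
PIP = 480/27.3 + 5.5×0.9667 + 10 = 17.582 + 5.317 + 10 = 32.899 cmH2O.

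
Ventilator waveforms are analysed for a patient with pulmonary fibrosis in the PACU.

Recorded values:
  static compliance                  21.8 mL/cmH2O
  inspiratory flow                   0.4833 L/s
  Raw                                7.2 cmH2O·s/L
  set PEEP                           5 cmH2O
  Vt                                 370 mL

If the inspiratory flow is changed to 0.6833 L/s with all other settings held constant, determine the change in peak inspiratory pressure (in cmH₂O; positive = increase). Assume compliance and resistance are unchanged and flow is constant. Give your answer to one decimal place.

PIP = Vt/C + R·V̇ + PEEP (constant-flow equation of motion).
Only the resistive term changes: ΔPIP = R × ΔV̇ = 7.2 × (0.6833 − 0.4833) = 7.2 × 0.2 = 1.44 cmH2O.

1.4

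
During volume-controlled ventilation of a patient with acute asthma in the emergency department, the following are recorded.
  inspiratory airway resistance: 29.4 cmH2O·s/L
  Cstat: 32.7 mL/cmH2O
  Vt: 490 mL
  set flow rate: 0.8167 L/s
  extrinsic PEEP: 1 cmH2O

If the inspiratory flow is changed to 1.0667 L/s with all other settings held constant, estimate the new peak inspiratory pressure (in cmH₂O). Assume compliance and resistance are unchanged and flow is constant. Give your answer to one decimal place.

47.3

PIP = Vt/C + R·V̇ + PEEP (constant-flow equation of motion).
Only the resistive term changes: ΔPIP = R × ΔV̇ = 29.4 × (1.0667 − 0.8167) = 29.4 × 0.25 = 7.35 cmH2O.
Original PIP = 490/32.7 + 29.4×0.8167 + 1 = 39.996 cmH2O; new PIP = 39.996 + (7.35) = 47.346 cmH2O.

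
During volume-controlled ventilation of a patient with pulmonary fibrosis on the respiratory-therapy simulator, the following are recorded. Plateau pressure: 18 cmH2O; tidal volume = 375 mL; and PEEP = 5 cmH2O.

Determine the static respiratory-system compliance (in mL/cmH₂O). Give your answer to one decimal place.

Cstat = Vt / (Pplat − PEEP) = 375 / (18 − 5) = 375 / 13.0 = 28.846 mL/cmH2O.

28.8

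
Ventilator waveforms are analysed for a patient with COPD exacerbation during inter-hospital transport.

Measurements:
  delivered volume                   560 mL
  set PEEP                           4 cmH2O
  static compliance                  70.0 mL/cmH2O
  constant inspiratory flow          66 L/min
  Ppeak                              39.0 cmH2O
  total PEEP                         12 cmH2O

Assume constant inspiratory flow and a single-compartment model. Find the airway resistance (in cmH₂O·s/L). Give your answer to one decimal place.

Flow: 66 L/min ÷ 60 = 1.1 L/s.
Total PEEP = 12 cmH2O (set 4 + intrinsic 8); this is the baseline alveolar pressure.
Equation of motion (constant flow): PIP = Vt/C + R·V̇ + PEEP.
R·V̇ = PIP − Vt/C − PEEP = 39.0 − 560/70.0 − 12 = 39.0 − 8.0 − 12 = 19.0 cmH2O.
R = 19.0 / 1.1 = 17.273 cmH2O·s/L.

17.3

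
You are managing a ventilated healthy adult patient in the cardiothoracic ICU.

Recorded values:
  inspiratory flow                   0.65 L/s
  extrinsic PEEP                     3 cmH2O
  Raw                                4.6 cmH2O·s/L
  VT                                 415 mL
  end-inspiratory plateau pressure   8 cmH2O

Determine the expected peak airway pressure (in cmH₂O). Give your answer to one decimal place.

PIP = Pplat + Raw × flow = 8 + 4.6 × 0.65 = 8 + 2.99 = 10.99 cmH2O.

11.0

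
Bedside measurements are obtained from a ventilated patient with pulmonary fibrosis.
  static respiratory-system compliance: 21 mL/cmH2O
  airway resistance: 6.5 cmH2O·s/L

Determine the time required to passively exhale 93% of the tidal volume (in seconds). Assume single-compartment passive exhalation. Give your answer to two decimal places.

τ = R × C = 6.5 × 21 mL/cmH2O = 6.5 × 0.021 L/cmH2O = 0.1365 s.
Exhaled fraction f = 1 − e^(−t/τ) → t = −τ·ln(1 − f) = −0.1365·ln(0.07) = 0.363 s.

0.36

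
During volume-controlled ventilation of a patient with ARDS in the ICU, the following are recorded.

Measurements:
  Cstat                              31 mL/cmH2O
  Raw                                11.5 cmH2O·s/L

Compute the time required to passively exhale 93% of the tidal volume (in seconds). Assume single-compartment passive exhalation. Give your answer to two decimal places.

0.95

τ = R × C = 11.5 × 31 mL/cmH2O = 11.5 × 0.031 L/cmH2O = 0.3565 s.
Exhaled fraction f = 1 − e^(−t/τ) → t = −τ·ln(1 − f) = −0.3565·ln(0.07) = 0.948 s.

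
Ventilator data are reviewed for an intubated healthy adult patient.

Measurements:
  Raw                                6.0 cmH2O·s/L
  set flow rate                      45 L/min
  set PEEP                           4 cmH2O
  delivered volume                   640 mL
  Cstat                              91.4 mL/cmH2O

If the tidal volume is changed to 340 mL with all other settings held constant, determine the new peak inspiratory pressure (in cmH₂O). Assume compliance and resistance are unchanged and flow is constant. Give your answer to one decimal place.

Flow: 45 L/min ÷ 60 = 0.75 L/s.
PIP = Vt/C + R·V̇ + PEEP (constant-flow equation of motion).
Only the elastic term changes: ΔPIP = ΔVt / C = (340 − 640) / 91.4 = -3.282 cmH2O.
Original PIP = 640/91.4 + 6.0×0.75 + 4 = 15.502 cmH2O; new PIP = 15.502 + (-3.282) = 12.22 cmH2O.

12.2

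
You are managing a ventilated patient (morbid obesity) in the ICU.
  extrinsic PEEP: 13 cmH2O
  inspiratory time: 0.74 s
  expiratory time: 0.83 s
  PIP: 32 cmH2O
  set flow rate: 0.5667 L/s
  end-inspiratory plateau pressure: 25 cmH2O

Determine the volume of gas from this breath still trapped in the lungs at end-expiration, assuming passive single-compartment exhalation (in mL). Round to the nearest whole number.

Vt = flow × Ti = 0.5667 L/s × 0.74 s × 1000 mL/L = 419.36 mL.
R = (PIP − Pplat)/V̇ = (32 − 25) / 0.5667 = 7.0/0.5667 = 12.352 cmH2O·s/L.
C = Vt/(Pplat − PEEP) = 419.36 / (25 − 13) = 419.36/12.0 = 34.947 mL/cmH2O.
τ = R × C = 12.352 × 0.03495 L/cmH2O = 0.4317 s.
Fraction remaining = e^(−Te/τ) = e^(−0.83/0.4317) = 0.1462.
Trapped volume = 419.36 × 0.1462 = 61.31 mL.

61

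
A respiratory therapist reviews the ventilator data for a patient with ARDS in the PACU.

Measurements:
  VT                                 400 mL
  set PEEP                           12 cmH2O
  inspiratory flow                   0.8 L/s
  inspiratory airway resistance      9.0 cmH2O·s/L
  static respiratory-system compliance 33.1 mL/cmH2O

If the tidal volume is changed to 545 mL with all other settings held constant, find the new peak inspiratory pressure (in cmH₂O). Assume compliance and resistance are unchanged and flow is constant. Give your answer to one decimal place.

35.7

PIP = Vt/C + R·V̇ + PEEP (constant-flow equation of motion).
Only the elastic term changes: ΔPIP = ΔVt / C = (545 − 400) / 33.1 = 4.381 cmH2O.
Original PIP = 400/33.1 + 9.0×0.8 + 12 = 31.285 cmH2O; new PIP = 31.285 + (4.381) = 35.666 cmH2O.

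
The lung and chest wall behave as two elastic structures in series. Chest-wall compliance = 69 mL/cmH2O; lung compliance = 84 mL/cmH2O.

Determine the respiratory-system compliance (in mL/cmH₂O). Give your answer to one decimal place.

37.9

Lung and chest wall are elastances in series: 1/Crs = 1/CL + 1/Ccw.
1/Crs = 1/84 + 1/69 = 0.0264.
Crs = 37.879 mL/cmH2O.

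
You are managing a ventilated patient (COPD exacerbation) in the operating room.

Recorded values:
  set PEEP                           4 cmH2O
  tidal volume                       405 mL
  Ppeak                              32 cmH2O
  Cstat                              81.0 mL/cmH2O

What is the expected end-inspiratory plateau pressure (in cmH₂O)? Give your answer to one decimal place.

9.0

Pplat = PEEP + Vt / Cstat = 4 + 405 / 81.0 = 4 + 5.0 = 9.0 cmH2O.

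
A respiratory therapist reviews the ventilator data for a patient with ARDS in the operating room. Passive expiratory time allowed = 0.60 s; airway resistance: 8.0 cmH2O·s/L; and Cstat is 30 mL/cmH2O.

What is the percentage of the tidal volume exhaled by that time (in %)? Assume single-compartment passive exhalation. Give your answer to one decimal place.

τ = R × C = 8.0 × 30 mL/cmH2O = 8.0 × 0.030 L/cmH2O = 0.24 s.
Passive exhalation: V(t)/V₀ = e^(−t/τ) = e^(−0.60/0.24) = 0.08208.
Fraction exhaled = 1 − 0.08208 = 0.9179 → 91.79%.

91.8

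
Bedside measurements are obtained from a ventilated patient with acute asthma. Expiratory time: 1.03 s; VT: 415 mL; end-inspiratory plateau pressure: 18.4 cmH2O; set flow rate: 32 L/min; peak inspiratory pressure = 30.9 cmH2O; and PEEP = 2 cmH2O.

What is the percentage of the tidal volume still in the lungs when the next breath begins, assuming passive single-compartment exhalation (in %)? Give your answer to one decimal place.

Flow: 32 L/min ÷ 60 = 0.5333 L/s.
R = (PIP − Pplat)/V̇ = (30.9 − 18.4) / 0.5333 = 12.5/0.5333 = 23.439 cmH2O·s/L.
C = Vt/(Pplat − PEEP) = 415.0 / (18.4 − 2) = 415.0/16.4 = 25.305 mL/cmH2O.
τ = R × C = 23.439 × 0.02531 L/cmH2O = 0.5932 s.
Fraction remaining at end-expiration = e^(−Te/τ) = e^(−1.03/0.5932) = 0.1762 → 17.62%.

17.6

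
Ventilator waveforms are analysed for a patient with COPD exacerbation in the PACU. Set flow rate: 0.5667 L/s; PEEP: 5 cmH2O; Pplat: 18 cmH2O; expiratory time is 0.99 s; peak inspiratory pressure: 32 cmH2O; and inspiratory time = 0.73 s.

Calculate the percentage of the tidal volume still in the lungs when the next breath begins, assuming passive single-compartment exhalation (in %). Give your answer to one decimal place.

28.4

Vt = flow × Ti = 0.5667 L/s × 0.73 s × 1000 mL/L = 413.69 mL.
R = (PIP − Pplat)/V̇ = (32 − 18) / 0.5667 = 14.0/0.5667 = 24.704 cmH2O·s/L.
C = Vt/(Pplat − PEEP) = 413.69 / (18 − 5) = 413.69/13.0 = 31.822 mL/cmH2O.
τ = R × C = 24.704 × 0.03182 L/cmH2O = 0.7861 s.
Fraction remaining at end-expiration = e^(−Te/τ) = e^(−0.99/0.7861) = 0.2838 → 28.38%.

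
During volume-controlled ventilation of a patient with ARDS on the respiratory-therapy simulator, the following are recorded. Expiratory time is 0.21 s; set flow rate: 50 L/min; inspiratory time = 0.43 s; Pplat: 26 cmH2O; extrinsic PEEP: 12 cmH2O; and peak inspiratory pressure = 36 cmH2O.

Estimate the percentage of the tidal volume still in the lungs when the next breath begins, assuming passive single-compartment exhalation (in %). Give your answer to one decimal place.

Flow: 50 L/min ÷ 60 = 0.8333 L/s.
Vt = flow × Ti = 0.8333 L/s × 0.43 s × 1000 mL/L = 358.32 mL.
R = (PIP − Pplat)/V̇ = (36 − 26) / 0.8333 = 10.0/0.8333 = 12.0 cmH2O·s/L.
C = Vt/(Pplat − PEEP) = 358.32 / (26 − 12) = 358.32/14.0 = 25.594 mL/cmH2O.
τ = R × C = 12.0 × 0.02559 L/cmH2O = 0.3071 s.
Fraction remaining at end-expiration = e^(−Te/τ) = e^(−0.21/0.3071) = 0.5047 → 50.47%.

50.5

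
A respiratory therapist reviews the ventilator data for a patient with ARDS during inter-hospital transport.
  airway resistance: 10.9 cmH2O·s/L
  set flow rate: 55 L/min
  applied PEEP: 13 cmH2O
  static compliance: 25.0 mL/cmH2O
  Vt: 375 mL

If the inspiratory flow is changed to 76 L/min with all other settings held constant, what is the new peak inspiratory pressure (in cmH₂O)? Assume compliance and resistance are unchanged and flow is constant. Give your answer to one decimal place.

Flow: 55 L/min ÷ 60 = 0.9167 L/s.
New flow: 76 L/min ÷ 60 = 1.2667 L/s.
PIP = Vt/C + R·V̇ + PEEP (constant-flow equation of motion).
Only the resistive term changes: ΔPIP = R × ΔV̇ = 10.9 × (1.2667 − 0.9167) = 10.9 × 0.35 = 3.815 cmH2O.
Original PIP = 375/25.0 + 10.9×0.9167 + 13 = 37.992 cmH2O; new PIP = 37.992 + (3.815) = 41.807 cmH2O.

41.8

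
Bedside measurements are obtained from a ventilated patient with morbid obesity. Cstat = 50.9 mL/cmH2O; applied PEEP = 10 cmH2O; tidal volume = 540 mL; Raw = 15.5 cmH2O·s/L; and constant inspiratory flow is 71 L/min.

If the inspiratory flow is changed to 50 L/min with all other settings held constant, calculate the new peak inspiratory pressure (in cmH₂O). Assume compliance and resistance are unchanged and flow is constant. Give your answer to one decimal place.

Flow: 71 L/min ÷ 60 = 1.1833 L/s.
New flow: 50 L/min ÷ 60 = 0.8333 L/s.
PIP = Vt/C + R·V̇ + PEEP (constant-flow equation of motion).
Only the resistive term changes: ΔPIP = R × ΔV̇ = 15.5 × (0.8333 − 1.1833) = 15.5 × -0.35 = -5.425 cmH2O.
Original PIP = 540/50.9 + 15.5×1.1833 + 10 = 38.95 cmH2O; new PIP = 38.95 + (-5.425) = 33.525 cmH2O.

33.5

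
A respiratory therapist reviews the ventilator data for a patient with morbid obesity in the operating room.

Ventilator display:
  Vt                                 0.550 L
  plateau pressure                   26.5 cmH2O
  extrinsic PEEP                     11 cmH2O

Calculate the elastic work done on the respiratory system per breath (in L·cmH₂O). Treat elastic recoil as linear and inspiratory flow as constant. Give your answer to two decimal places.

Elastic work ≈ ½ × (Pplat − PEEP) × Vt = 0.5 × (26.5 − 11) × 0.550 L = 0.5 × 15.5 × 0.550 = 4.263 L·cmH2O.

4.26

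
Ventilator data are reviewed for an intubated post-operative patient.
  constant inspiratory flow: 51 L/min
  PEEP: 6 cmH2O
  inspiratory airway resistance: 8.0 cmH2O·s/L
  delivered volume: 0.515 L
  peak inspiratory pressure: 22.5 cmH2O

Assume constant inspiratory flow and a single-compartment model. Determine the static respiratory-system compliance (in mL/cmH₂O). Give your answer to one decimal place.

53.1

Flow: 51 L/min ÷ 60 = 0.85 L/s.
Equation of motion (constant flow): PIP = Vt/C + R·V̇ + PEEP.
Vt/C = PIP − R·V̇ − PEEP = 22.5 − 8.0×0.85 − 6 = 22.5 − 6.8 − 6 = 9.7 cmH2O.
C = Vt / 9.7 = 515 / 9.7 = 53.093 mL/cmH2O.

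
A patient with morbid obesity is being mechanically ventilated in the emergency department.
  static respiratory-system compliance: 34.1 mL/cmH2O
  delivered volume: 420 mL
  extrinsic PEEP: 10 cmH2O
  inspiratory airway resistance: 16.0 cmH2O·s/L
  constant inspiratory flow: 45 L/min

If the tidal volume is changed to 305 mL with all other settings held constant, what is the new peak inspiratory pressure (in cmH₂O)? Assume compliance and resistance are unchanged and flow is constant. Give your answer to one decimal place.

Flow: 45 L/min ÷ 60 = 0.75 L/s.
PIP = Vt/C + R·V̇ + PEEP (constant-flow equation of motion).
Only the elastic term changes: ΔPIP = ΔVt / C = (305 − 420) / 34.1 = -3.372 cmH2O.
Original PIP = 420/34.1 + 16.0×0.75 + 10 = 34.317 cmH2O; new PIP = 34.317 + (-3.372) = 30.945 cmH2O.

30.9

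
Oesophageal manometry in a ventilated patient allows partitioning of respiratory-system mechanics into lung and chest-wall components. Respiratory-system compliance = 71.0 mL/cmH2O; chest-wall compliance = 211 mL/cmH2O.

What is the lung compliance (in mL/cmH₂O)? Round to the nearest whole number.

107

1/CL = 1/Crs − 1/Ccw.
1/CL = 1/71.0 − 1/211 = 0.009345.
CL = 107.01 mL/cmH2O.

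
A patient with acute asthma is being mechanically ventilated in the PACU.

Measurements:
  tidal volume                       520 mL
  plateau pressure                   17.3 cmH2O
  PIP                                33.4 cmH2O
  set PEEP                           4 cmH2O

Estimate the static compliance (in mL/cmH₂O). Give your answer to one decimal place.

39.1

Cstat = Vt / (Pplat − PEEP) = 520 / (17.3 − 4) = 520 / 13.3 = 39.098 mL/cmH2O.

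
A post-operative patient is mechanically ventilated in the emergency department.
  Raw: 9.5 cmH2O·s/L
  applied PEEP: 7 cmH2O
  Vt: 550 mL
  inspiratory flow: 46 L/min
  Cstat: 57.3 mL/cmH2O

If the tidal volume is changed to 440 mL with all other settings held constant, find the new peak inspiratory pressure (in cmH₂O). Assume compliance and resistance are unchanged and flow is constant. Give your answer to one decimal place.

Flow: 46 L/min ÷ 60 = 0.7667 L/s.
PIP = Vt/C + R·V̇ + PEEP (constant-flow equation of motion).
Only the elastic term changes: ΔPIP = ΔVt / C = (440 − 550) / 57.3 = -1.92 cmH2O.
Original PIP = 550/57.3 + 9.5×0.7667 + 7 = 23.882 cmH2O; new PIP = 23.882 + (-1.92) = 21.962 cmH2O.

22.0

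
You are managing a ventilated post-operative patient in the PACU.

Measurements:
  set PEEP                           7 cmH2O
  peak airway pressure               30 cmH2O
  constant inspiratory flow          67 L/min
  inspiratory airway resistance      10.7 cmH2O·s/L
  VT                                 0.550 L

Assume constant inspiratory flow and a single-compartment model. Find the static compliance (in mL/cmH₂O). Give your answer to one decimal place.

49.8

Flow: 67 L/min ÷ 60 = 1.1167 L/s.
Equation of motion (constant flow): PIP = Vt/C + R·V̇ + PEEP.
Vt/C = PIP − R·V̇ − PEEP = 30 − 10.7×1.1167 − 7 = 30 − 11.949 − 7 = 11.051 cmH2O.
C = Vt / 11.051 = 550 / 11.051 = 49.769 mL/cmH2O.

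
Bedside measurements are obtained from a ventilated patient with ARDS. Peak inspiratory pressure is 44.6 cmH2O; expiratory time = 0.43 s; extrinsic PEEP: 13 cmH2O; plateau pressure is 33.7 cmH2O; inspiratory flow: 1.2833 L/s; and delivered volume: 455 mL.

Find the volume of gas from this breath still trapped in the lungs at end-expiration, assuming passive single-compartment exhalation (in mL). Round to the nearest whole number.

45

R = (PIP − Pplat)/V̇ = (44.6 − 33.7) / 1.2833 = 10.9/1.2833 = 8.494 cmH2O·s/L.
C = Vt/(Pplat − PEEP) = 455.0 / (33.7 − 13) = 455.0/20.7 = 21.981 mL/cmH2O.
τ = R × C = 8.494 × 0.02198 L/cmH2O = 0.1867 s.
Fraction remaining = e^(−Te/τ) = e^(−0.43/0.1867) = 0.09994.
Trapped volume = 455.0 × 0.09994 = 45.473 mL.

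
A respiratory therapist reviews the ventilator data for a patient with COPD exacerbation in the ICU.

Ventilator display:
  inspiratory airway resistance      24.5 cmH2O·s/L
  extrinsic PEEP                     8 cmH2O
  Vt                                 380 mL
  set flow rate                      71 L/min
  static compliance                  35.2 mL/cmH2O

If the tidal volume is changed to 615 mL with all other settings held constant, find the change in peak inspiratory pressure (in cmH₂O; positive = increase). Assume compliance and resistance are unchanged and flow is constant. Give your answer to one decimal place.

PIP = Vt/C + R·V̇ + PEEP (constant-flow equation of motion).
Only the elastic term changes: ΔPIP = ΔVt / C = (615 − 380) / 35.2 = 6.676 cmH2O.

6.7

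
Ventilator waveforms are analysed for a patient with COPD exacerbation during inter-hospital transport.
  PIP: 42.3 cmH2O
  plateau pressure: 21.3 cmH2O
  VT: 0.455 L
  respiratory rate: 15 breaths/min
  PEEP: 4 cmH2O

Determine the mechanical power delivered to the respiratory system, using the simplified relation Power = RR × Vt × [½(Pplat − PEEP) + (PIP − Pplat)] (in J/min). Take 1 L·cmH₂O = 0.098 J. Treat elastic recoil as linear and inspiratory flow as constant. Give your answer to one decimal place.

Per-breath work = Vt × [½(Pplat−PEEP) + (PIP−Pplat)] = 0.455 × [0.5×17.3 + 21.0] = 0.455 × 29.65 = 13.491 L·cmH2O.
Power = 15 × 13.491 = 202.37 L·cmH2O/min.
× 0.098 J/(L·cmH2O) → 19.832 J/min.

19.8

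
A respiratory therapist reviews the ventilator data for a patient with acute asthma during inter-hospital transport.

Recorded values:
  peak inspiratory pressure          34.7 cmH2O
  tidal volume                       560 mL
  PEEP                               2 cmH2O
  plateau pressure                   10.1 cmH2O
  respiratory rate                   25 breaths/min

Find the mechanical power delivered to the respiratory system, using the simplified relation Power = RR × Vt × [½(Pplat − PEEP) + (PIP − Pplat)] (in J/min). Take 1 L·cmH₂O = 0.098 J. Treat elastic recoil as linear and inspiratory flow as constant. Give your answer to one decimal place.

Per-breath work = Vt × [½(Pplat−PEEP) + (PIP−Pplat)] = 0.560 × [0.5×8.1 + 24.6] = 0.560 × 28.65 = 16.044 L·cmH2O.
Power = 25 × 16.044 = 401.1 L·cmH2O/min.
× 0.098 J/(L·cmH2O) → 39.308 J/min.

39.3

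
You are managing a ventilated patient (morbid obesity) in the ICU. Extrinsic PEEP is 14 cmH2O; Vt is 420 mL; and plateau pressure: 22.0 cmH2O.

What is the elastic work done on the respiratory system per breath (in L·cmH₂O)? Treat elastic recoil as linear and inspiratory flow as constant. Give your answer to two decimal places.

Elastic work ≈ ½ × (Pplat − PEEP) × Vt = 0.5 × (22.0 − 14) × 0.420 L = 0.5 × 8.0 × 0.420 = 1.68 L·cmH2O.

1.68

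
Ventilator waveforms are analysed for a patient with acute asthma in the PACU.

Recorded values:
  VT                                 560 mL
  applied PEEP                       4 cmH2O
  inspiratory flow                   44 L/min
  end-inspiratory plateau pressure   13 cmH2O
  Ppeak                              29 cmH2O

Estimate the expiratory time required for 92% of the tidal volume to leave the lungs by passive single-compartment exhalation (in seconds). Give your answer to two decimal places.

Flow: 44 L/min ÷ 60 = 0.7333 L/s.
R = (PIP − Pplat)/V̇ = (29 − 13) / 0.7333 = 16.0/0.7333 = 21.819 cmH2O·s/L.
C = Vt/(Pplat − PEEP) = 560.0 / (13 − 4) = 560.0/9.0 = 62.222 mL/cmH2O.
τ = R × C = 21.819 × 0.06222 L/cmH2O = 1.358 s.
t = −τ·ln(1 − 0.92) = −1.358·ln(0.08) = 3.43 s.

3.43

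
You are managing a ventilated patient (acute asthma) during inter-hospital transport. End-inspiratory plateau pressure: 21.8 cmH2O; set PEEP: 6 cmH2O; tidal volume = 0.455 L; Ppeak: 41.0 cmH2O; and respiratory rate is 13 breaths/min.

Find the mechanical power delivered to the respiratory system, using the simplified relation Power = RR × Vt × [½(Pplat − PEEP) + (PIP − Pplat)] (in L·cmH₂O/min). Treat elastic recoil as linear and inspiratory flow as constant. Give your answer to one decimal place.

Per-breath work = Vt × [½(Pplat−PEEP) + (PIP−Pplat)] = 0.455 × [0.5×15.8 + 19.2] = 0.455 × 27.1 = 12.331 L·cmH2O.
Power = 13 × 12.331 = 160.3 L·cmH2O/min.

160.3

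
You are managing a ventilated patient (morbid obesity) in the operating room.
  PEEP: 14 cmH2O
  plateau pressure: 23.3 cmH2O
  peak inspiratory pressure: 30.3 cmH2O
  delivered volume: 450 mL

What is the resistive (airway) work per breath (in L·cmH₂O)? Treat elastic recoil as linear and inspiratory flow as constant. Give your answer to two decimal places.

3.15

With constant inspiratory flow the resistive pressure is constant at PIP − Pplat = 30.3 − 23.3 = 7.0 cmH2O, so resistive work = 7.0 × 0.450 = 3.15 L·cmH2O.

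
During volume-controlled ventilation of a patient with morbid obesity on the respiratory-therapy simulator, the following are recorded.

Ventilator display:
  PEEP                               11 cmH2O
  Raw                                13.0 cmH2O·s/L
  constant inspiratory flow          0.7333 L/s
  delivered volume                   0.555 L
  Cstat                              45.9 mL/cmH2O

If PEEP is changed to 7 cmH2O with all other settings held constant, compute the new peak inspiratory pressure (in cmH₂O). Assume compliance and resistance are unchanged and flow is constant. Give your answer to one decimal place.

28.6

PIP = Vt/C + R·V̇ + PEEP (constant-flow equation of motion).
Only the baseline term changes: ΔPIP = ΔPEEP = 7 − 11 = -4.0 cmH2O.
Original PIP = 555/45.9 + 13.0×0.7333 + 11 = 32.624 cmH2O; new PIP = 32.624 + (-4.0) = 28.624 cmH2O.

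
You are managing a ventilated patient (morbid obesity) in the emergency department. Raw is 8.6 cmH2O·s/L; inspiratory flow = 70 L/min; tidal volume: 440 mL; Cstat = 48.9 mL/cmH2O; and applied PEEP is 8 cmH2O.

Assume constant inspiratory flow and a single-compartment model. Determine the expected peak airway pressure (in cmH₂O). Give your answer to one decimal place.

Flow: 70 L/min ÷ 60 = 1.1667 L/s.
Equation of motion (constant flow): PIP = Vt/C + R·V̇ + PEEP.
PIP = 440/48.9 + 8.6×1.1667 + 8 = 8.998 + 10.034 + 8 = 27.032 cmH2O.

27.0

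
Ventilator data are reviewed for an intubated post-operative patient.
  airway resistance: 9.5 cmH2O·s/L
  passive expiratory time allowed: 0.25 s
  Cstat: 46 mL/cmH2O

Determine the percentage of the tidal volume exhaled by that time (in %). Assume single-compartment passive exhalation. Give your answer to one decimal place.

43.6

τ = R × C = 9.5 × 46 mL/cmH2O = 9.5 × 0.046 L/cmH2O = 0.437 s.
Passive exhalation: V(t)/V₀ = e^(−t/τ) = e^(−0.25/0.437) = 0.5643.
Fraction exhaled = 1 − 0.5643 = 0.4357 → 43.57%.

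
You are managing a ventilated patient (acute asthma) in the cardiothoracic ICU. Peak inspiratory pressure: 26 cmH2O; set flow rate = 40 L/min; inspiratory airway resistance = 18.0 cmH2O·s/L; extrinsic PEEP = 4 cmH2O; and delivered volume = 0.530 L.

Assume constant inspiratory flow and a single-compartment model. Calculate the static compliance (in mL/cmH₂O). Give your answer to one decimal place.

53.0

Flow: 40 L/min ÷ 60 = 0.6667 L/s.
Equation of motion (constant flow): PIP = Vt/C + R·V̇ + PEEP.
Vt/C = PIP − R·V̇ − PEEP = 26 − 18.0×0.6667 − 4 = 26 − 12.001 − 4 = 9.999 cmH2O.
C = Vt / 9.999 = 530 / 9.999 = 53.005 mL/cmH2O.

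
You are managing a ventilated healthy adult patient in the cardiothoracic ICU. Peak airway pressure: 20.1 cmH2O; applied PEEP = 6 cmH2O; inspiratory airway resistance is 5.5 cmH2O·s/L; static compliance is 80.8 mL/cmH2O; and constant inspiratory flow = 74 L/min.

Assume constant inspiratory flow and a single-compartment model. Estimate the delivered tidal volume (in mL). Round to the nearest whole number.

Flow: 74 L/min ÷ 60 = 1.2333 L/s.
Equation of motion (constant flow): PIP = Vt/C + R·V̇ + PEEP.
Vt/C = PIP − R·V̇ − PEEP = 20.1 − 6.783 − 6 = 7.317 cmH2O.
Vt = C × 7.317 = 80.8 × 7.317 = 591.21 mL.

591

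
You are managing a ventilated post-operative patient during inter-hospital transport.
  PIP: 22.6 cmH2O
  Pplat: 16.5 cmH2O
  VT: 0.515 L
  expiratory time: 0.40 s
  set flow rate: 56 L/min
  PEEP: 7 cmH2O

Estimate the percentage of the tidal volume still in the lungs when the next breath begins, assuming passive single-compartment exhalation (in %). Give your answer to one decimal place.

Flow: 56 L/min ÷ 60 = 0.9333 L/s.
R = (PIP − Pplat)/V̇ = (22.6 − 16.5) / 0.9333 = 6.1/0.9333 = 6.536 cmH2O·s/L.
C = Vt/(Pplat − PEEP) = 515.0 / (16.5 − 7) = 515.0/9.5 = 54.211 mL/cmH2O.
τ = R × C = 6.536 × 0.05421 L/cmH2O = 0.3543 s.
Fraction remaining at end-expiration = e^(−Te/τ) = e^(−0.40/0.3543) = 0.3234 → 32.34%.

32.3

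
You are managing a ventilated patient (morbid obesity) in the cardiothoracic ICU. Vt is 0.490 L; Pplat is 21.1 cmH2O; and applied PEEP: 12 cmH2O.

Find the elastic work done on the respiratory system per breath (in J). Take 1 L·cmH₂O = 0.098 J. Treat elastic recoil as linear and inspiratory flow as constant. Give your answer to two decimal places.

Elastic work ≈ ½ × (Pplat − PEEP) × Vt = 0.5 × (21.1 − 12) × 0.490 L = 0.5 × 9.1 × 0.490 = 2.23 L·cmH2O.
× 0.098 J/(L·cmH2O) → 0.2185 J.

0.22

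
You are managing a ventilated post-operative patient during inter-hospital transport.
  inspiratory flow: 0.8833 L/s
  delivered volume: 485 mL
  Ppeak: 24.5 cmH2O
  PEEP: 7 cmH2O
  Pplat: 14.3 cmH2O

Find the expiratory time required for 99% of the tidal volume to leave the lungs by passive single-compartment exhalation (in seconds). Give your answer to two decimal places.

3.53

R = (PIP − Pplat)/V̇ = (24.5 − 14.3) / 0.8833 = 10.2/0.8833 = 11.548 cmH2O·s/L.
C = Vt/(Pplat − PEEP) = 485.0 / (14.3 − 7) = 485.0/7.3 = 66.438 mL/cmH2O.
τ = R × C = 11.548 × 0.06644 L/cmH2O = 0.7672 s.
t = −τ·ln(1 − 0.99) = −0.7672·ln(0.01) = 3.533 s.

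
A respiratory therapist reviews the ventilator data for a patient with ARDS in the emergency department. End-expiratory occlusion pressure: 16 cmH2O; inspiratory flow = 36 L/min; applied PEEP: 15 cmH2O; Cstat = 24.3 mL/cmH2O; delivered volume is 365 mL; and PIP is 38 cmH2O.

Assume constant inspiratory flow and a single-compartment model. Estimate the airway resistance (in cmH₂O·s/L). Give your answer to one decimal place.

11.6

Flow: 36 L/min ÷ 60 = 0.6 L/s.
Total PEEP = 16 cmH2O (set 15 + intrinsic 1); this is the baseline alveolar pressure.
Equation of motion (constant flow): PIP = Vt/C + R·V̇ + PEEP.
R·V̇ = PIP − Vt/C − PEEP = 38 − 365/24.3 − 16 = 38 − 15.021 − 16 = 6.979 cmH2O.
R = 6.979 / 0.6 = 11.632 cmH2O·s/L.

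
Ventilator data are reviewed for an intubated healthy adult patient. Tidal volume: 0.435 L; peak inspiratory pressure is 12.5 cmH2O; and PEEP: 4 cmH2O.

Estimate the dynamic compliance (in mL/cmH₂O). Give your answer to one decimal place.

Dynamic compliance = Vt / (PIP − PEEP) = 435 / (12.5 − 4) = 435 / 8.5 = 51.176 mL/cmH2O.

51.2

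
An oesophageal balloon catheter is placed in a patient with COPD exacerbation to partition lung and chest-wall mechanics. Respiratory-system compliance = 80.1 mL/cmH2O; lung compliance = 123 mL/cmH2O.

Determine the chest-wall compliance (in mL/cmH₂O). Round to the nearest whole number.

1/Ccw = 1/Crs − 1/CL.
1/Ccw = 1/80.1 − 1/123 = 0.004354.
Ccw = 229.67 mL/cmH2O.

230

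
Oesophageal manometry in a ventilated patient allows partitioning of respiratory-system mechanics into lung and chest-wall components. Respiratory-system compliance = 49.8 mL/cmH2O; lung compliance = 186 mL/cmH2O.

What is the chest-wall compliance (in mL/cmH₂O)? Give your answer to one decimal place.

1/Ccw = 1/Crs − 1/CL.
1/Ccw = 1/49.8 − 1/186 = 0.0147.
Ccw = 68.027 mL/cmH2O.

68.0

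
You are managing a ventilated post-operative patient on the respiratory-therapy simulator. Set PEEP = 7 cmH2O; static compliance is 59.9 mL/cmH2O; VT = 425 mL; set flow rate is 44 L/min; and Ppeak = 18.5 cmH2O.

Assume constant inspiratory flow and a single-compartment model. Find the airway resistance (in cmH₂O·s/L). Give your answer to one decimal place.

Flow: 44 L/min ÷ 60 = 0.7333 L/s.
Equation of motion (constant flow): PIP = Vt/C + R·V̇ + PEEP.
R·V̇ = PIP − Vt/C − PEEP = 18.5 − 425/59.9 − 7 = 18.5 − 7.095 − 7 = 4.405 cmH2O.
R = 4.405 / 0.7333 = 6.007 cmH2O·s/L.

6.0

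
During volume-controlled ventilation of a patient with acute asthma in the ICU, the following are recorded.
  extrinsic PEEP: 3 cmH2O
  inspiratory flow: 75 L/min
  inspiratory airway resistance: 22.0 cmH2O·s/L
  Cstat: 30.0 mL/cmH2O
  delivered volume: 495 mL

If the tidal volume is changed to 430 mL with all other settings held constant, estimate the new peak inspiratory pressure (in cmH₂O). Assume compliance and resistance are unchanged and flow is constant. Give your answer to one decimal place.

Flow: 75 L/min ÷ 60 = 1.25 L/s.
PIP = Vt/C + R·V̇ + PEEP (constant-flow equation of motion).
Only the elastic term changes: ΔPIP = ΔVt / C = (430 − 495) / 30.0 = -2.167 cmH2O.
Original PIP = 495/30.0 + 22.0×1.25 + 3 = 47.0 cmH2O; new PIP = 47.0 + (-2.167) = 44.833 cmH2O.

44.8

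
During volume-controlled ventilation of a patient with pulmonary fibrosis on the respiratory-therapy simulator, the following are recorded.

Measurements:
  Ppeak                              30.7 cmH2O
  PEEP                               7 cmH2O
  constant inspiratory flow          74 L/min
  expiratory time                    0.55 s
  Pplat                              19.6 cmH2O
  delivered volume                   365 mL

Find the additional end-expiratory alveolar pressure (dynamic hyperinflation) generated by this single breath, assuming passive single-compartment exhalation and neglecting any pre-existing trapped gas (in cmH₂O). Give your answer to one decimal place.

Flow: 74 L/min ÷ 60 = 1.2333 L/s.
R = (PIP − Pplat)/V̇ = (30.7 − 19.6) / 1.2333 = 11.1/1.2333 = 9.0 cmH2O·s/L.
C = Vt/(Pplat − PEEP) = 365.0 / (19.6 − 7) = 365.0/12.6 = 28.968 mL/cmH2O.
τ = R × C = 9.0 × 0.02897 L/cmH2O = 0.2607 s.
Fraction remaining = e^(−Te/τ) = e^(−0.55/0.2607) = 0.1213; trapped volume = 365.0 × 0.1213 = 44.275 mL.
Additional alveolar pressure from trapping ≈ V_trapped / C = 44.275 / 28.968 = 1.528 cmH2O.

1.5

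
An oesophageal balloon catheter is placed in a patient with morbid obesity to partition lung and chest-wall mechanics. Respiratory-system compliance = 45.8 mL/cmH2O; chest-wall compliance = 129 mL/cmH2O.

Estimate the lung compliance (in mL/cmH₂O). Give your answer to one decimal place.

71.0

1/CL = 1/Crs − 1/Ccw.
1/CL = 1/45.8 − 1/129 = 0.01408.
CL = 71.023 mL/cmH2O.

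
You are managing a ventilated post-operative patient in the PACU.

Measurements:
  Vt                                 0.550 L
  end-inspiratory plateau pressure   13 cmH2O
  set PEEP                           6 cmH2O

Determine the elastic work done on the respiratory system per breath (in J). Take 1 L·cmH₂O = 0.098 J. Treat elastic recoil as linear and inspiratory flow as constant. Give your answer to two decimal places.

Elastic work ≈ ½ × (Pplat − PEEP) × Vt = 0.5 × (13 − 6) × 0.550 L = 0.5 × 7.0 × 0.550 = 1.925 L·cmH2O.
× 0.098 J/(L·cmH2O) → 0.1887 J.

0.19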